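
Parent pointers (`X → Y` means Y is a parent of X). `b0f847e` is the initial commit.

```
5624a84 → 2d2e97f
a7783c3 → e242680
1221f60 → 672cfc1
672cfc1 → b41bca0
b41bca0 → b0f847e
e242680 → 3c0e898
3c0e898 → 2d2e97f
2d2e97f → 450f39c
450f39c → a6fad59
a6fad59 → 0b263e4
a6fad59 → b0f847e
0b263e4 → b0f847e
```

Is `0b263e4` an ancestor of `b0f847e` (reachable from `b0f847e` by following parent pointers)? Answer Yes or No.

No

Ancestors of b0f847e: {b0f847e}.
0b263e4 is not in that set, so it is not an ancestor of b0f847e.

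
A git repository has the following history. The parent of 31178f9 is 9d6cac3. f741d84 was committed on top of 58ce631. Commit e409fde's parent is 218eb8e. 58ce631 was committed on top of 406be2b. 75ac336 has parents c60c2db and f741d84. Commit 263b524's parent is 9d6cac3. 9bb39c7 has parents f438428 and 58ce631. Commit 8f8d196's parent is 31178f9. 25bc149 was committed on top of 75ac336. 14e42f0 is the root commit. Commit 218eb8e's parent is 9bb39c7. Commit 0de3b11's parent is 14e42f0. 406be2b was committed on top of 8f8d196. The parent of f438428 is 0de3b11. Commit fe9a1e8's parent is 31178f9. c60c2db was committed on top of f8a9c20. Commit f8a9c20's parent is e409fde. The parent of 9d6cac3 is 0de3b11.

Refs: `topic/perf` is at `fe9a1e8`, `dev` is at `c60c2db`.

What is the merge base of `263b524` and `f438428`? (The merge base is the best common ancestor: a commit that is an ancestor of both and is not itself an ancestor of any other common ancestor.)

Ancestors of 263b524: {0de3b11, 14e42f0, 263b524, 9d6cac3}.
Ancestors of f438428: {0de3b11, 14e42f0, f438428}.
Common ancestors: {0de3b11, 14e42f0}.
Among these, 0de3b11 is not an ancestor of any other common ancestor — it is the merge base.

0de3b11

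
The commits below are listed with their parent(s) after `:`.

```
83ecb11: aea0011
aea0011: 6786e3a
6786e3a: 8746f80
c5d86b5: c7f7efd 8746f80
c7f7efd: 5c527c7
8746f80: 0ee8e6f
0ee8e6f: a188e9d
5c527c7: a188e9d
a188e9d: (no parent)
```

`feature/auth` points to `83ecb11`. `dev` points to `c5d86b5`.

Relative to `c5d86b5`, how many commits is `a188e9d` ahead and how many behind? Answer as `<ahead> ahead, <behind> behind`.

0 ahead, 5 behind

Reachable from a188e9d: {a188e9d}.
Reachable from c5d86b5: {0ee8e6f, 5c527c7, 8746f80, a188e9d, c5d86b5, c7f7efd}.
Only in a188e9d's history (ahead): {} — 0.
Only in c5d86b5's history (behind): {0ee8e6f, 5c527c7, 8746f80, c5d86b5, c7f7efd} — 5.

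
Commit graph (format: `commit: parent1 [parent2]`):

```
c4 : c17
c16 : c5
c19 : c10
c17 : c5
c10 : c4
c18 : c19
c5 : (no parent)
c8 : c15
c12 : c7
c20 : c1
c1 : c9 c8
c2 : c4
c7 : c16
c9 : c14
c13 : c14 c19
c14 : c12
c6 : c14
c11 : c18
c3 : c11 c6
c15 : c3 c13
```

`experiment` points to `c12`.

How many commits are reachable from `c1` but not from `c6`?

Reachable from c1: {c1, c10, c11, c12, c13, c14, c15, c16, c17, c18, c19, c3, c4, c5, c6, c7, c8, c9}.
Reachable from c6: {c12, c14, c16, c5, c6, c7}.
In c1's history but not c6's: {c1, c10, c11, c13, c15, c17, c18, c19, c3, c4, c8, c9} — 12 commits.

12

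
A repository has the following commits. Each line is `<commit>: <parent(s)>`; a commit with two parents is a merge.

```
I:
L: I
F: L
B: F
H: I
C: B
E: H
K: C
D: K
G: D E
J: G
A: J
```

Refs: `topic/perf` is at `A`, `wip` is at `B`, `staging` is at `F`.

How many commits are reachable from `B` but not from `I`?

Reachable from B: {B, F, I, L}.
Reachable from I: {I}.
In B's history but not I's: {B, F, L} — 3 commits.

3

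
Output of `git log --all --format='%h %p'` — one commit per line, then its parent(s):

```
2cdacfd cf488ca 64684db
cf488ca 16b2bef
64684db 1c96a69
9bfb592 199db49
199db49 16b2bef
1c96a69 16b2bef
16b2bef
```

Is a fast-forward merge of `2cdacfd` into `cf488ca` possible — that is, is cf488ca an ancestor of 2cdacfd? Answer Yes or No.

Yes

A fast-forward from cf488ca to 2cdacfd is possible iff cf488ca is an ancestor of 2cdacfd.
Ancestors of 2cdacfd: {16b2bef, 1c96a69, 2cdacfd, 64684db, cf488ca}.
cf488ca is among them, so fast-forward is possible.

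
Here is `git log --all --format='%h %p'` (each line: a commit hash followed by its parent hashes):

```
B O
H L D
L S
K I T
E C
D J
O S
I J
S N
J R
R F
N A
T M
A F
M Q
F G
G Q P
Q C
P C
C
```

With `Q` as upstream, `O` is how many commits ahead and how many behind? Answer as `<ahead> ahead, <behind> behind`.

Reachable from O: {A, C, F, G, N, O, P, Q, S}.
Reachable from Q: {C, Q}.
Only in O's history (ahead): {A, F, G, N, O, P, S} — 7.
Only in Q's history (behind): {} — 0.

7 ahead, 0 behind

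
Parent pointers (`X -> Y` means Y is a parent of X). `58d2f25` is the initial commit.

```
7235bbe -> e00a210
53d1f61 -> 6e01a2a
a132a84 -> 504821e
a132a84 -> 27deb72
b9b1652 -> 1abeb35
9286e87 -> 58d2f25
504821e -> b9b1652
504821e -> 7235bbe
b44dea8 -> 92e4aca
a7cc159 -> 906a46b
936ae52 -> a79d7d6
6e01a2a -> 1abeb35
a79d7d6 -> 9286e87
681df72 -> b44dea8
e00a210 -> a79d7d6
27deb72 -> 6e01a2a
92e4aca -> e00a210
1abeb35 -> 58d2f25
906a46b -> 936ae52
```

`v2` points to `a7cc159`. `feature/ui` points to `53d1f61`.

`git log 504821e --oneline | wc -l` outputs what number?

8

Walking parent pointers from 504821e: reachable set = {1abeb35, 504821e, 58d2f25, 7235bbe, 9286e87, a79d7d6, b9b1652, e00a210}.
That is 8 commits.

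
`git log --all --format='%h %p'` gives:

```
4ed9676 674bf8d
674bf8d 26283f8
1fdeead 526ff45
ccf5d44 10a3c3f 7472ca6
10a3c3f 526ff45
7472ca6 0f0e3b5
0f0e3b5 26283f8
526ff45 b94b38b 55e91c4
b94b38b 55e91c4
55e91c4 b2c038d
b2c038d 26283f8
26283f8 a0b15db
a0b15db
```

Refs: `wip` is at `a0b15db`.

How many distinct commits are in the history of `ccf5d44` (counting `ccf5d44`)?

10

Walking parent pointers from ccf5d44: reachable set = {0f0e3b5, 10a3c3f, 26283f8, 526ff45, 55e91c4, 7472ca6, a0b15db, b2c038d, b94b38b, ccf5d44}.
That is 10 commits.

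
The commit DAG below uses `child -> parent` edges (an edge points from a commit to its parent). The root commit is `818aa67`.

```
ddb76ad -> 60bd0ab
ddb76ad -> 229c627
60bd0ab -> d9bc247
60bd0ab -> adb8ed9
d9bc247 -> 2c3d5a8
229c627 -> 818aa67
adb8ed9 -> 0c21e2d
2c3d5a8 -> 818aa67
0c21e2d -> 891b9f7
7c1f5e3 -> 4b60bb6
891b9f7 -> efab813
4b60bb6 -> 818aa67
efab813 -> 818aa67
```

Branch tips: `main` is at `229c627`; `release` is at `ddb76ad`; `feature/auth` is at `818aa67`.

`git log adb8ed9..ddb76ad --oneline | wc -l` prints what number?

5

Reachable from ddb76ad: {0c21e2d, 229c627, 2c3d5a8, 60bd0ab, 818aa67, 891b9f7, adb8ed9, d9bc247, ddb76ad, efab813}.
Reachable from adb8ed9: {0c21e2d, 818aa67, 891b9f7, adb8ed9, efab813}.
In ddb76ad's history but not adb8ed9's: {229c627, 2c3d5a8, 60bd0ab, d9bc247, ddb76ad} — 5 commits.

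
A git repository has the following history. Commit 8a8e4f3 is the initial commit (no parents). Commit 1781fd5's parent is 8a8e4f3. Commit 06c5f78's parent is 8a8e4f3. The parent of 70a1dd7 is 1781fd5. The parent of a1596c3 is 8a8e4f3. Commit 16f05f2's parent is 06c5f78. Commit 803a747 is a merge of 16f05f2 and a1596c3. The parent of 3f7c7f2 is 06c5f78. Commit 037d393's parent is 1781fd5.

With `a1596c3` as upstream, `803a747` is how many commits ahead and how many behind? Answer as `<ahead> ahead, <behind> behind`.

3 ahead, 0 behind

Reachable from 803a747: {06c5f78, 16f05f2, 803a747, 8a8e4f3, a1596c3}.
Reachable from a1596c3: {8a8e4f3, a1596c3}.
Only in 803a747's history (ahead): {06c5f78, 16f05f2, 803a747} — 3.
Only in a1596c3's history (behind): {} — 0.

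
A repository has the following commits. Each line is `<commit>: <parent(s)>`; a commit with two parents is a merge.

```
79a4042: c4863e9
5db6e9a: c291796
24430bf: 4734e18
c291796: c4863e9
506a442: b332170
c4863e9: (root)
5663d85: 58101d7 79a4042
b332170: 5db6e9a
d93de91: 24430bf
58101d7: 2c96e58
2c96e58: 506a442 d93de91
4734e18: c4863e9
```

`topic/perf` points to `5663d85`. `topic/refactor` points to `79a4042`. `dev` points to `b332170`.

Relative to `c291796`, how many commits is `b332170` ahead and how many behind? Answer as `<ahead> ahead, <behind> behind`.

2 ahead, 0 behind

Reachable from b332170: {5db6e9a, b332170, c291796, c4863e9}.
Reachable from c291796: {c291796, c4863e9}.
Only in b332170's history (ahead): {5db6e9a, b332170} — 2.
Only in c291796's history (behind): {} — 0.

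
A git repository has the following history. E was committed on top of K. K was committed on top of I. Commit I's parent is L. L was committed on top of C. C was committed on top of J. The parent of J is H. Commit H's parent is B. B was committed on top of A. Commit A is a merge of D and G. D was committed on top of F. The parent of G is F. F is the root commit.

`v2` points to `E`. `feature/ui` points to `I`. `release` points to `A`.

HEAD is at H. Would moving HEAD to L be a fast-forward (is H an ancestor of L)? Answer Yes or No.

A fast-forward from H to L is possible iff H is an ancestor of L.
Ancestors of L: {A, B, C, D, F, G, H, J, L}.
H is among them, so fast-forward is possible.

Yes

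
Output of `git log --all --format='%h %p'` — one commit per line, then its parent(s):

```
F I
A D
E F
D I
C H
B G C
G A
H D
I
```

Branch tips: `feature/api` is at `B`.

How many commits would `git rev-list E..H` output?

2

Reachable from H: {D, H, I}.
Reachable from E: {E, F, I}.
In H's history but not E's: {D, H} — 2 commits.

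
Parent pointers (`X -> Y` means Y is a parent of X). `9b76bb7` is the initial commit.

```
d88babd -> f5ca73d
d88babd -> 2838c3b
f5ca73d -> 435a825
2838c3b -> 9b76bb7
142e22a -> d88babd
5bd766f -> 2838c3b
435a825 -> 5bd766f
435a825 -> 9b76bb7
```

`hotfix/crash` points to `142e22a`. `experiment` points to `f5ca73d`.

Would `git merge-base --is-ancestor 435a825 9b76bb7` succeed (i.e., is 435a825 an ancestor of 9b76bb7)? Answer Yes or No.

No

Ancestors of 9b76bb7: {9b76bb7}.
435a825 is not in that set, so it is not an ancestor of 9b76bb7.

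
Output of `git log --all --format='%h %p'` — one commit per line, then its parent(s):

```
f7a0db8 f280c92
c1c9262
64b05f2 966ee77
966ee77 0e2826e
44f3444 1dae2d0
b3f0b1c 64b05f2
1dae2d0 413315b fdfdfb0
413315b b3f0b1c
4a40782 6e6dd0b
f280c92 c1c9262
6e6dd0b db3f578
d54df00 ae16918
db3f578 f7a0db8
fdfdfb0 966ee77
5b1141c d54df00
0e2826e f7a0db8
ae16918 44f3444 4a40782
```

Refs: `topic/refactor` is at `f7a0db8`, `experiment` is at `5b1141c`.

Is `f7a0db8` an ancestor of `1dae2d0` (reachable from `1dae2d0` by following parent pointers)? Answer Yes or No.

Ancestors of 1dae2d0 (commits reachable by following parents): {0e2826e, 1dae2d0, 413315b, 64b05f2, 966ee77, b3f0b1c, c1c9262, f280c92, f7a0db8, fdfdfb0}.
f7a0db8 is in that set, so it is an ancestor of 1dae2d0.

Yes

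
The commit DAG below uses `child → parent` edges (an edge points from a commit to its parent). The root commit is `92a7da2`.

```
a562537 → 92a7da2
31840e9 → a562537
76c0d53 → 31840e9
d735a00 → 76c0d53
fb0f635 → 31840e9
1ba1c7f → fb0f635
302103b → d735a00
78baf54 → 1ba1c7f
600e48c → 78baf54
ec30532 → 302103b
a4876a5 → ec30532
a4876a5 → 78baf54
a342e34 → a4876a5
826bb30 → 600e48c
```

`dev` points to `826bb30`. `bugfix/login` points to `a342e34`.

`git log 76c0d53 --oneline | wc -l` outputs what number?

Walking parent pointers from 76c0d53: reachable set = {31840e9, 76c0d53, 92a7da2, a562537}.
That is 4 commits.

4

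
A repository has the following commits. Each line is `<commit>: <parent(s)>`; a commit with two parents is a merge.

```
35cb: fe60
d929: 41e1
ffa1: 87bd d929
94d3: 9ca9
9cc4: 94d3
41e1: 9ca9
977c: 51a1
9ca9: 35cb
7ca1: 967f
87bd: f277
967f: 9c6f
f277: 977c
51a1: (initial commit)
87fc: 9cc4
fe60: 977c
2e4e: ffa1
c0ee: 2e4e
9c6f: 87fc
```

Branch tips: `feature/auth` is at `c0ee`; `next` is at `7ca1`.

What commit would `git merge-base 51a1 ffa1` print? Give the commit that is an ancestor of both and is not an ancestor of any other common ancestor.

51a1

Ancestors of 51a1: {51a1}.
Ancestors of ffa1: {35cb, 41e1, 51a1, 87bd, 977c, 9ca9, d929, f277, fe60, ffa1}.
Common ancestors: {51a1}.
The only common ancestor is 51a1, so it is the merge base.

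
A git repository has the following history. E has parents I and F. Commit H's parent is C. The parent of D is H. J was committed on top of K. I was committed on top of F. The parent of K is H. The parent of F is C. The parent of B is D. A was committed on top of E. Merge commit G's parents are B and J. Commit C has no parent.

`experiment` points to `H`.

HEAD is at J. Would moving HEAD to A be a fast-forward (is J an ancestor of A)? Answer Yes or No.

A fast-forward from J to A is possible iff J is an ancestor of A.
Ancestors of A: {A, C, E, F, I}.
J is not among them, so fast-forward is not possible.

No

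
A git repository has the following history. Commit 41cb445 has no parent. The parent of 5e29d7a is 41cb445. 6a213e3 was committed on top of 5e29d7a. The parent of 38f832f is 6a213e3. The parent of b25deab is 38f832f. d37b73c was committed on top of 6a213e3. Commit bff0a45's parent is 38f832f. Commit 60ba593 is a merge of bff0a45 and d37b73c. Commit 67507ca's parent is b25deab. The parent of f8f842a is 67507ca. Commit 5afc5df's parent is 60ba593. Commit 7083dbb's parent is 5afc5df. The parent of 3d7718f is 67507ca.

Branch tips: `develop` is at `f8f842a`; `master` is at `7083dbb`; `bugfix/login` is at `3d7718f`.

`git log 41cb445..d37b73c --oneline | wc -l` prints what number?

Reachable from d37b73c: {41cb445, 5e29d7a, 6a213e3, d37b73c}.
Reachable from 41cb445: {41cb445}.
In d37b73c's history but not 41cb445's: {5e29d7a, 6a213e3, d37b73c} — 3 commits.

3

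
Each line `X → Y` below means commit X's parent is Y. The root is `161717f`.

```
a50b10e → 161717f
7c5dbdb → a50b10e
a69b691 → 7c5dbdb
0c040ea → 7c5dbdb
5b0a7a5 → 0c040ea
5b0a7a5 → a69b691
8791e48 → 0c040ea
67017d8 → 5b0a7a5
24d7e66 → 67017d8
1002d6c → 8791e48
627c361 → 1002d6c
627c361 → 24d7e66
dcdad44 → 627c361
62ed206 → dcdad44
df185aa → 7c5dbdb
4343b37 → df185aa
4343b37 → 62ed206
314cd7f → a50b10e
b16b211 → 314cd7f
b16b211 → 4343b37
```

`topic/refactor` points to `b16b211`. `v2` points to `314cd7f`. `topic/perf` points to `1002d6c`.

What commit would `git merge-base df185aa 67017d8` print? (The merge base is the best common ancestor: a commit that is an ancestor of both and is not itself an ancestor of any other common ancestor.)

Ancestors of df185aa: {161717f, 7c5dbdb, a50b10e, df185aa}.
Ancestors of 67017d8: {0c040ea, 161717f, 5b0a7a5, 67017d8, 7c5dbdb, a50b10e, a69b691}.
Common ancestors: {161717f, 7c5dbdb, a50b10e}.
Among these, 7c5dbdb is not an ancestor of any other common ancestor — it is the merge base.

7c5dbdb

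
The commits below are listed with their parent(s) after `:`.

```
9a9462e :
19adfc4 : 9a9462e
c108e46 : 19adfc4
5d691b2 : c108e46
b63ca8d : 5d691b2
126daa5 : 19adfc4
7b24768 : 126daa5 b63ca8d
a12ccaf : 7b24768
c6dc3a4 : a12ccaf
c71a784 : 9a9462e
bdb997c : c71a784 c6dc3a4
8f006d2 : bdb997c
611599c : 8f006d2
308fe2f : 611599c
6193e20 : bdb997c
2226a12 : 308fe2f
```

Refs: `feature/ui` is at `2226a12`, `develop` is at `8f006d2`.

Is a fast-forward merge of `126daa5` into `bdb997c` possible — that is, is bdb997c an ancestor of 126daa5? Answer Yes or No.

A fast-forward from bdb997c to 126daa5 is possible iff bdb997c is an ancestor of 126daa5.
Ancestors of 126daa5: {126daa5, 19adfc4, 9a9462e}.
bdb997c is not among them, so fast-forward is not possible.

No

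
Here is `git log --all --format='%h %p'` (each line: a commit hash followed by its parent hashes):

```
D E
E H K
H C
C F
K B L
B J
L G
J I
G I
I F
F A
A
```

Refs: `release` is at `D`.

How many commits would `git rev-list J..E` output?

7

Reachable from E: {A, B, C, E, F, G, H, I, J, K, L}.
Reachable from J: {A, F, I, J}.
In E's history but not J's: {B, C, E, G, H, K, L} — 7 commits.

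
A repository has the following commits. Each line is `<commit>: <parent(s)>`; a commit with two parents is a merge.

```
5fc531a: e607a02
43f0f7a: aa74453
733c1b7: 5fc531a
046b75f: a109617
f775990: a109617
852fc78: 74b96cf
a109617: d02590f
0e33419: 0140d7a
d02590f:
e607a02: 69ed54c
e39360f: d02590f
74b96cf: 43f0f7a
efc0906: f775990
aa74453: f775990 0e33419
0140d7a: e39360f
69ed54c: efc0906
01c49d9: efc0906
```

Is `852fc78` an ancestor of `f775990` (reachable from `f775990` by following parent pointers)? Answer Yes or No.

No

Ancestors of f775990: {a109617, d02590f, f775990}.
852fc78 is not in that set, so it is not an ancestor of f775990.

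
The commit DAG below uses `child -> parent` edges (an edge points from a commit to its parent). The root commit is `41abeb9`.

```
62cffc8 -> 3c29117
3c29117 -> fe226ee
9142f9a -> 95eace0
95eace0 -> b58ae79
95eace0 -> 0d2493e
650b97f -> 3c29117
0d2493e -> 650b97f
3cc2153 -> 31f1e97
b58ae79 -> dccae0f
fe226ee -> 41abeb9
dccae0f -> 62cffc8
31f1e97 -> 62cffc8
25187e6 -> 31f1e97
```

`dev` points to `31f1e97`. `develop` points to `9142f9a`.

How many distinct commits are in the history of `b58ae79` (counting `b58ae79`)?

Walking parent pointers from b58ae79: reachable set = {3c29117, 41abeb9, 62cffc8, b58ae79, dccae0f, fe226ee}.
That is 6 commits.

6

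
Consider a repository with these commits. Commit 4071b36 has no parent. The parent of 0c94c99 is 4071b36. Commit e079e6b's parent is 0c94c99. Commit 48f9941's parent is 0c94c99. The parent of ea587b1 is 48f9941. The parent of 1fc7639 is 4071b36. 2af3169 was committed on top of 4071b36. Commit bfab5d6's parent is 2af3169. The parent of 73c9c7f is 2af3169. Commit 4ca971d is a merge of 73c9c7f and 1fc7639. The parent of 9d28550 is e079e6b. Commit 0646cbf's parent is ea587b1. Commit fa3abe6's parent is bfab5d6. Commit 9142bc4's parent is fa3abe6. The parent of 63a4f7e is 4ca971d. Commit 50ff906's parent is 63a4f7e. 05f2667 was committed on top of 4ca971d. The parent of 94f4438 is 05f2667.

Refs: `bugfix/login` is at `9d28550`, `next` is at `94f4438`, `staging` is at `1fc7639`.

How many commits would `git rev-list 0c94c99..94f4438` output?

Reachable from 94f4438: {05f2667, 1fc7639, 2af3169, 4071b36, 4ca971d, 73c9c7f, 94f4438}.
Reachable from 0c94c99: {0c94c99, 4071b36}.
In 94f4438's history but not 0c94c99's: {05f2667, 1fc7639, 2af3169, 4ca971d, 73c9c7f, 94f4438} — 6 commits.

6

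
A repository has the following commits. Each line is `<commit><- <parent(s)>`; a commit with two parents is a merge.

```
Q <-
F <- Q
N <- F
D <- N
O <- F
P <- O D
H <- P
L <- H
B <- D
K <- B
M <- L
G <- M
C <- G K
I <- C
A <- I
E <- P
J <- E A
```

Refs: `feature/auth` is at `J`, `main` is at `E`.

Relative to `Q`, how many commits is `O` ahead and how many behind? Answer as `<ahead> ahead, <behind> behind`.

2 ahead, 0 behind

Reachable from O: {F, O, Q}.
Reachable from Q: {Q}.
Only in O's history (ahead): {F, O} — 2.
Only in Q's history (behind): {} — 0.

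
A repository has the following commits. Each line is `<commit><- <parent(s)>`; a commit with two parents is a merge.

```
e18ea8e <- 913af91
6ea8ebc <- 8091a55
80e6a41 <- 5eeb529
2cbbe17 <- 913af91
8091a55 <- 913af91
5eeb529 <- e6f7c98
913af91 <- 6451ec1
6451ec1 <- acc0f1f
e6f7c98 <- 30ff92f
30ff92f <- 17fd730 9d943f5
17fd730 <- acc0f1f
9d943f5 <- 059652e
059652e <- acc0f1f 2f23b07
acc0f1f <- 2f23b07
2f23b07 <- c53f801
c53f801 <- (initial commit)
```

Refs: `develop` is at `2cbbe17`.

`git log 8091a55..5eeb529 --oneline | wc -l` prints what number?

Reachable from 5eeb529: {059652e, 17fd730, 2f23b07, 30ff92f, 5eeb529, 9d943f5, acc0f1f, c53f801, e6f7c98}.
Reachable from 8091a55: {2f23b07, 6451ec1, 8091a55, 913af91, acc0f1f, c53f801}.
In 5eeb529's history but not 8091a55's: {059652e, 17fd730, 30ff92f, 5eeb529, 9d943f5, e6f7c98} — 6 commits.

6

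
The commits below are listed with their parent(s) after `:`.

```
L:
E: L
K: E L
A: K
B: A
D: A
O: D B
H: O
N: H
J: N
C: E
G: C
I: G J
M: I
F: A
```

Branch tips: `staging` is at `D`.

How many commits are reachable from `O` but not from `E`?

Reachable from O: {A, B, D, E, K, L, O}.
Reachable from E: {E, L}.
In O's history but not E's: {A, B, D, K, O} — 5 commits.

5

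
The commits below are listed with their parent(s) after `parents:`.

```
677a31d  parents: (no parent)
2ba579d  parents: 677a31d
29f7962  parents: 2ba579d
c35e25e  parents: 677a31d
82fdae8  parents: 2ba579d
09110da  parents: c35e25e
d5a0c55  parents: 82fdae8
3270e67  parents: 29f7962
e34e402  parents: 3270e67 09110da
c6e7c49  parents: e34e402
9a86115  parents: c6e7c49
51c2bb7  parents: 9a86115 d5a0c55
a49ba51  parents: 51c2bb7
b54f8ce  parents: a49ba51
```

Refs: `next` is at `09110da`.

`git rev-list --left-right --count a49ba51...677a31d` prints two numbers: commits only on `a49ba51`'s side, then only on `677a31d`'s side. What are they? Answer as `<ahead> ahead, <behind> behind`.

Reachable from a49ba51: {09110da, 29f7962, 2ba579d, 3270e67, 51c2bb7, 677a31d, 82fdae8, 9a86115, a49ba51, c35e25e, c6e7c49, d5a0c55, e34e402}.
Reachable from 677a31d: {677a31d}.
Only in a49ba51's history (ahead): {09110da, 29f7962, 2ba579d, 3270e67, 51c2bb7, 82fdae8, 9a86115, a49ba51, c35e25e, c6e7c49, d5a0c55, e34e402} — 12.
Only in 677a31d's history (behind): {} — 0.

12 ahead, 0 behind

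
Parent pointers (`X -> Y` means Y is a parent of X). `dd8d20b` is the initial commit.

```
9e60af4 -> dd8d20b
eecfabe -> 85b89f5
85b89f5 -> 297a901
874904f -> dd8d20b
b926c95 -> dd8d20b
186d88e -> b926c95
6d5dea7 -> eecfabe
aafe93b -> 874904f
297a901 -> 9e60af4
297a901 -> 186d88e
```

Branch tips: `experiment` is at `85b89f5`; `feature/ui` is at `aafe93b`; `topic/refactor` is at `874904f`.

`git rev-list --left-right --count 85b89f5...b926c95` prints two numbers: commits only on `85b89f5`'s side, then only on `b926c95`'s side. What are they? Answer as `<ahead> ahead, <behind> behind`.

Reachable from 85b89f5: {186d88e, 297a901, 85b89f5, 9e60af4, b926c95, dd8d20b}.
Reachable from b926c95: {b926c95, dd8d20b}.
Only in 85b89f5's history (ahead): {186d88e, 297a901, 85b89f5, 9e60af4} — 4.
Only in b926c95's history (behind): {} — 0.

4 ahead, 0 behind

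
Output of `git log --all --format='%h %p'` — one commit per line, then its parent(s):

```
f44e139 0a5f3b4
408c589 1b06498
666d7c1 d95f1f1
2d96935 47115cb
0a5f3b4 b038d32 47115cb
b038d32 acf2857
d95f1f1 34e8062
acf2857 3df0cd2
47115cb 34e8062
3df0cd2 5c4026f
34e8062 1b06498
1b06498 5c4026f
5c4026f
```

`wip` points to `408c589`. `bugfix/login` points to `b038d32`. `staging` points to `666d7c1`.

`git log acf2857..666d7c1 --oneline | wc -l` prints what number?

4

Reachable from 666d7c1: {1b06498, 34e8062, 5c4026f, 666d7c1, d95f1f1}.
Reachable from acf2857: {3df0cd2, 5c4026f, acf2857}.
In 666d7c1's history but not acf2857's: {1b06498, 34e8062, 666d7c1, d95f1f1} — 4 commits.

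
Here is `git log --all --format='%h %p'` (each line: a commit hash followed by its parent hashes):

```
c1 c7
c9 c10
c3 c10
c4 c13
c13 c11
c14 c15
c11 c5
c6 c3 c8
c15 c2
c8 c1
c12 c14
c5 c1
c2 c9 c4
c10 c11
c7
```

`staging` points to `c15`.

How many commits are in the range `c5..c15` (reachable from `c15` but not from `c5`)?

Reachable from c15: {c1, c10, c11, c13, c15, c2, c4, c5, c7, c9}.
Reachable from c5: {c1, c5, c7}.
In c15's history but not c5's: {c10, c11, c13, c15, c2, c4, c9} — 7 commits.

7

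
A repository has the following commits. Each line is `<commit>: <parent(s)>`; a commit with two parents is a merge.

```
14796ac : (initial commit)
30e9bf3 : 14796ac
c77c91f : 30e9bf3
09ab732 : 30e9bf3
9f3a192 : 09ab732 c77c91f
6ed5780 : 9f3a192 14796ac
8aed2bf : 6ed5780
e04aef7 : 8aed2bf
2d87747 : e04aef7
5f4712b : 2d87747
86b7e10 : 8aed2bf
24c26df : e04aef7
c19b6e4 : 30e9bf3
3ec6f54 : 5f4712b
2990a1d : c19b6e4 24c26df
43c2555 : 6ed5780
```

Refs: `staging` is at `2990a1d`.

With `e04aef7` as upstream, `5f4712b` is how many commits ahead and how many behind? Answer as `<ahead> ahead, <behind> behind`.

2 ahead, 0 behind

Reachable from 5f4712b: {09ab732, 14796ac, 2d87747, 30e9bf3, 5f4712b, 6ed5780, 8aed2bf, 9f3a192, c77c91f, e04aef7}.
Reachable from e04aef7: {09ab732, 14796ac, 30e9bf3, 6ed5780, 8aed2bf, 9f3a192, c77c91f, e04aef7}.
Only in 5f4712b's history (ahead): {2d87747, 5f4712b} — 2.
Only in e04aef7's history (behind): {} — 0.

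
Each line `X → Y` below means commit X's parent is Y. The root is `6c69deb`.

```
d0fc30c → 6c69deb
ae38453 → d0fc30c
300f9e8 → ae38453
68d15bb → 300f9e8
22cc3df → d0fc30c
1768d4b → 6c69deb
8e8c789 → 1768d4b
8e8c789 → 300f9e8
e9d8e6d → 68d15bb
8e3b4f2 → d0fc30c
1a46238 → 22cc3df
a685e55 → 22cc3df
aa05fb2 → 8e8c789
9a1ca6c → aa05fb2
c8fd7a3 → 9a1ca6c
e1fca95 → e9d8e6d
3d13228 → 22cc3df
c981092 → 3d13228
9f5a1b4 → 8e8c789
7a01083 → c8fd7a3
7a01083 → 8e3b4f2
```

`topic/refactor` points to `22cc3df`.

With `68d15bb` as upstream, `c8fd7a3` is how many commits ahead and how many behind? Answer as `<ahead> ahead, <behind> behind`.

5 ahead, 1 behind

Reachable from c8fd7a3: {1768d4b, 300f9e8, 6c69deb, 8e8c789, 9a1ca6c, aa05fb2, ae38453, c8fd7a3, d0fc30c}.
Reachable from 68d15bb: {300f9e8, 68d15bb, 6c69deb, ae38453, d0fc30c}.
Only in c8fd7a3's history (ahead): {1768d4b, 8e8c789, 9a1ca6c, aa05fb2, c8fd7a3} — 5.
Only in 68d15bb's history (behind): {68d15bb} — 1.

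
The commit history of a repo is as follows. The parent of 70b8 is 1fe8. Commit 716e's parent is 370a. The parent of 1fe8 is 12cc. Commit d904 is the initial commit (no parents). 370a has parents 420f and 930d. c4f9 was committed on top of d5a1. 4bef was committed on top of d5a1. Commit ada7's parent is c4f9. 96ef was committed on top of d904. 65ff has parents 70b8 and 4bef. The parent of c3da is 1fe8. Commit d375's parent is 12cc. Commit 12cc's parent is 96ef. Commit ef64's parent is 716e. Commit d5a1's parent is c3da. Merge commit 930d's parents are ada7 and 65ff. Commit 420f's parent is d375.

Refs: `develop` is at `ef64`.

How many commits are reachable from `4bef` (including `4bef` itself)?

7

Walking parent pointers from 4bef: reachable set = {12cc, 1fe8, 4bef, 96ef, c3da, d5a1, d904}.
That is 7 commits.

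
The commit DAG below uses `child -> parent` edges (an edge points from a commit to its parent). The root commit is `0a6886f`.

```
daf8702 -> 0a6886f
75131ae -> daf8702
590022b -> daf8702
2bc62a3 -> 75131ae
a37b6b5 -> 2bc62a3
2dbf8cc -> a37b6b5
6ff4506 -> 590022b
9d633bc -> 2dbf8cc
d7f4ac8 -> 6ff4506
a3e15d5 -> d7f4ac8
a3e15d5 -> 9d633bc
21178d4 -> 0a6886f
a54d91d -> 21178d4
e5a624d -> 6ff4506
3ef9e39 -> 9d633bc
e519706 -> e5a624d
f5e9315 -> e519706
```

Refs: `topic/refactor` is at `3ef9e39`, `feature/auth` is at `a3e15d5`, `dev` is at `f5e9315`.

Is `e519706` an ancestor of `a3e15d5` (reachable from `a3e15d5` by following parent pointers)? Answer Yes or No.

No

Ancestors of a3e15d5: {0a6886f, 2bc62a3, 2dbf8cc, 590022b, 6ff4506, 75131ae, 9d633bc, a37b6b5, a3e15d5, d7f4ac8, daf8702}.
e519706 is not in that set, so it is not an ancestor of a3e15d5.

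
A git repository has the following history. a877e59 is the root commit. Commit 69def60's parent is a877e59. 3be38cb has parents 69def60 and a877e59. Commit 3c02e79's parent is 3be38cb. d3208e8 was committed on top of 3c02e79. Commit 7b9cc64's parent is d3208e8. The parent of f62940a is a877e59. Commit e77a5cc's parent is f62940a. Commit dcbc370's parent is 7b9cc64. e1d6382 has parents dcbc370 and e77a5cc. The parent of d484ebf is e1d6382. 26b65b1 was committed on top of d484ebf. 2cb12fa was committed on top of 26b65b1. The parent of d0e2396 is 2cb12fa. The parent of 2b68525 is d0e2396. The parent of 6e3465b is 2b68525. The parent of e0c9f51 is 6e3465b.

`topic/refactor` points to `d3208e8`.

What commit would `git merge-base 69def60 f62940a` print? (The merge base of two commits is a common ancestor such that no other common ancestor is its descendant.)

Ancestors of 69def60: {69def60, a877e59}.
Ancestors of f62940a: {a877e59, f62940a}.
Common ancestors: {a877e59}.
The only common ancestor is a877e59, so it is the merge base.

a877e59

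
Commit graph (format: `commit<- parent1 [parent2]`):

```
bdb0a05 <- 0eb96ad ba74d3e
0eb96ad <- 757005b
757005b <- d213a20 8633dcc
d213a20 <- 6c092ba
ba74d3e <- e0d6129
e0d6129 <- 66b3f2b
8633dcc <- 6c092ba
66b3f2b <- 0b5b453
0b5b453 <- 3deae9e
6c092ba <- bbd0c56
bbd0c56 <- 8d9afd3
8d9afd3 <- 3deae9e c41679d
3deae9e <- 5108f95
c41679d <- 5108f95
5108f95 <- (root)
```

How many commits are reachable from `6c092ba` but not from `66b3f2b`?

Reachable from 6c092ba: {3deae9e, 5108f95, 6c092ba, 8d9afd3, bbd0c56, c41679d}.
Reachable from 66b3f2b: {0b5b453, 3deae9e, 5108f95, 66b3f2b}.
In 6c092ba's history but not 66b3f2b's: {6c092ba, 8d9afd3, bbd0c56, c41679d} — 4 commits.

4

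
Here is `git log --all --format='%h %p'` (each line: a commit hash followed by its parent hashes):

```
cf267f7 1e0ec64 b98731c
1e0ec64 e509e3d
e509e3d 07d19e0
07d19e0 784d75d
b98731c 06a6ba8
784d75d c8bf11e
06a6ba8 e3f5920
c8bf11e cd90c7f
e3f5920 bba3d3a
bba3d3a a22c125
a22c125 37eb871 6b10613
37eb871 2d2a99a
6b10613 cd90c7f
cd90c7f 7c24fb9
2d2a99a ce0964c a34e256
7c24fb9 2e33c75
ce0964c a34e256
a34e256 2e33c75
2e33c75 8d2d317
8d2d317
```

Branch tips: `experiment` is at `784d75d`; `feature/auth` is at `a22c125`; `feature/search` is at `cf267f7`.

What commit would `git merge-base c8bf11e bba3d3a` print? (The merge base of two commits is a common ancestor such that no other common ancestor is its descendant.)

Ancestors of c8bf11e: {2e33c75, 7c24fb9, 8d2d317, c8bf11e, cd90c7f}.
Ancestors of bba3d3a: {2d2a99a, 2e33c75, 37eb871, 6b10613, 7c24fb9, 8d2d317, a22c125, a34e256, bba3d3a, cd90c7f, ce0964c}.
Common ancestors: {2e33c75, 7c24fb9, 8d2d317, cd90c7f}.
Among these, cd90c7f is not an ancestor of any other common ancestor — it is the merge base.

cd90c7f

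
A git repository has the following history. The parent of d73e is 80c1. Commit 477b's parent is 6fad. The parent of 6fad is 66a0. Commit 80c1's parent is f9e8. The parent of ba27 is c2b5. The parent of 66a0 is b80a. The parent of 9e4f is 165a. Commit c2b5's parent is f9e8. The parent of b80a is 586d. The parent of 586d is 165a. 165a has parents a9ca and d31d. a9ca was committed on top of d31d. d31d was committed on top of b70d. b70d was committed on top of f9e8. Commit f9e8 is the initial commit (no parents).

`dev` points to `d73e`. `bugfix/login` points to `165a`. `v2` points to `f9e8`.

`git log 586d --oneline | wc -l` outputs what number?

6

Walking parent pointers from 586d: reachable set = {165a, 586d, a9ca, b70d, d31d, f9e8}.
That is 6 commits.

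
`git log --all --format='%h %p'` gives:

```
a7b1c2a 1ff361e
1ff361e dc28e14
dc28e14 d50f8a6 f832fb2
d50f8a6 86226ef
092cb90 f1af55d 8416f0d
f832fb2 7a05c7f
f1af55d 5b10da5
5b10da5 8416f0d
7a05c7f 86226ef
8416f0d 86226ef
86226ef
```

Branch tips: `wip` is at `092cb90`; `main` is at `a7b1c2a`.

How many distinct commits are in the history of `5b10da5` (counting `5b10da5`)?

Walking parent pointers from 5b10da5: reachable set = {5b10da5, 8416f0d, 86226ef}.
That is 3 commits.

3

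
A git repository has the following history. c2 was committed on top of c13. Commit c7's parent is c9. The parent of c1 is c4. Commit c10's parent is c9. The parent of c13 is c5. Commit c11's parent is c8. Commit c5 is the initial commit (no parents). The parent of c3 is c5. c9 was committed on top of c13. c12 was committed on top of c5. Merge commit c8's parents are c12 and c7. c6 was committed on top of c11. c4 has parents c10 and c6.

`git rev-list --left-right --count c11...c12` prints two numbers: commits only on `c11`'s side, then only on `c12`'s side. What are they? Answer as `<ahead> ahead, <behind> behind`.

5 ahead, 0 behind

Reachable from c11: {c11, c12, c13, c5, c7, c8, c9}.
Reachable from c12: {c12, c5}.
Only in c11's history (ahead): {c11, c13, c7, c8, c9} — 5.
Only in c12's history (behind): {} — 0.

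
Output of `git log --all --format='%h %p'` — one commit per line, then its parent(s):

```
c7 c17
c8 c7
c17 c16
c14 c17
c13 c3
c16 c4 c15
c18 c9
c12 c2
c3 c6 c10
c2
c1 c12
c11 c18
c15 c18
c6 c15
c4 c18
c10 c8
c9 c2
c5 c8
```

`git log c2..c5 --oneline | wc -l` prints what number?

9

Reachable from c5: {c15, c16, c17, c18, c2, c4, c5, c7, c8, c9}.
Reachable from c2: {c2}.
In c5's history but not c2's: {c15, c16, c17, c18, c4, c5, c7, c8, c9} — 9 commits.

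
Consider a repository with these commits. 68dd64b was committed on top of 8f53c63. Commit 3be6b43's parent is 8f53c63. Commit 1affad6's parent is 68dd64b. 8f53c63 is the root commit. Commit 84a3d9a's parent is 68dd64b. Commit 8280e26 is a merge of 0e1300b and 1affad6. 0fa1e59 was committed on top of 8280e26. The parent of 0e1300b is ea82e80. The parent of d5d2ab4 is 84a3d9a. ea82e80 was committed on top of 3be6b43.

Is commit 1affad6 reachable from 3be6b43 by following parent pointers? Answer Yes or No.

No

Ancestors of 3be6b43: {3be6b43, 8f53c63}.
1affad6 is not in that set, so it is not an ancestor of 3be6b43.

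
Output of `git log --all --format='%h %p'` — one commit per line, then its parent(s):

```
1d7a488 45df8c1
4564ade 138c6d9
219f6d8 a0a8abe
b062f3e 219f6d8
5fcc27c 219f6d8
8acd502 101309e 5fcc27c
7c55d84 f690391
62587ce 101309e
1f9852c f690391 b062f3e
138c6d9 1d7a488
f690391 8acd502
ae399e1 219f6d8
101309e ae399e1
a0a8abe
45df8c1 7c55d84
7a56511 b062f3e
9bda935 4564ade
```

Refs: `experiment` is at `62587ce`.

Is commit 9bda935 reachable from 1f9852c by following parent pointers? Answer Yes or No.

Ancestors of 1f9852c: {101309e, 1f9852c, 219f6d8, 5fcc27c, 8acd502, a0a8abe, ae399e1, b062f3e, f690391}.
9bda935 is not in that set, so it is not an ancestor of 1f9852c.

No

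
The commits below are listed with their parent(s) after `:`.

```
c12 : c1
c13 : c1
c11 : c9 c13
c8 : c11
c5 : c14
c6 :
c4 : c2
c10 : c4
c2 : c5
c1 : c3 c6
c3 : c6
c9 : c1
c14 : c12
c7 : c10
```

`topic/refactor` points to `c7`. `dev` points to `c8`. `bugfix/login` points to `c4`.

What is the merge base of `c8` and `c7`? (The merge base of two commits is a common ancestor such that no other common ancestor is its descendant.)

Ancestors of c8: {c1, c11, c13, c3, c6, c8, c9}.
Ancestors of c7: {c1, c10, c12, c14, c2, c3, c4, c5, c6, c7}.
Common ancestors: {c1, c3, c6}.
Among these, c1 is not an ancestor of any other common ancestor — it is the merge base.

c1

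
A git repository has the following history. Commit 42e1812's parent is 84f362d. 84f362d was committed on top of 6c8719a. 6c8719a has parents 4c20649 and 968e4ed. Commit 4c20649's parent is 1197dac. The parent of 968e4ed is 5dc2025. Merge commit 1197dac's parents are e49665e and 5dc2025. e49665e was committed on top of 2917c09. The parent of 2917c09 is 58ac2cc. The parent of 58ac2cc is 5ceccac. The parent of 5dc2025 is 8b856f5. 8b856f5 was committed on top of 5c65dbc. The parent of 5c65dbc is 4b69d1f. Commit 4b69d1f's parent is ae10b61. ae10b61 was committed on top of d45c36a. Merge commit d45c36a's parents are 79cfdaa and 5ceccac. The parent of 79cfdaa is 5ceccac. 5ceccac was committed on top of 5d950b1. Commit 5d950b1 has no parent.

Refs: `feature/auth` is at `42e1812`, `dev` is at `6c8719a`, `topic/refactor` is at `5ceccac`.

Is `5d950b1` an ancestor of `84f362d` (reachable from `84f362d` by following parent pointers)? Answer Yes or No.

Ancestors of 84f362d (commits reachable by following parents): {1197dac, 2917c09, 4b69d1f, 4c20649, 58ac2cc, 5c65dbc, 5ceccac, 5d950b1, 5dc2025, 6c8719a, 79cfdaa, 84f362d, 8b856f5, 968e4ed, ae10b61, d45c36a, e49665e}.
5d950b1 is in that set, so it is an ancestor of 84f362d.

Yes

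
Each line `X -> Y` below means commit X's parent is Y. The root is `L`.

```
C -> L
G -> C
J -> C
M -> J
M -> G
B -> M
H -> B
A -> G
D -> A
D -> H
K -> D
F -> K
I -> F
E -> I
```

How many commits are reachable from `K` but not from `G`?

7

Reachable from K: {A, B, C, D, G, H, J, K, L, M}.
Reachable from G: {C, G, L}.
In K's history but not G's: {A, B, D, H, J, K, M} — 7 commits.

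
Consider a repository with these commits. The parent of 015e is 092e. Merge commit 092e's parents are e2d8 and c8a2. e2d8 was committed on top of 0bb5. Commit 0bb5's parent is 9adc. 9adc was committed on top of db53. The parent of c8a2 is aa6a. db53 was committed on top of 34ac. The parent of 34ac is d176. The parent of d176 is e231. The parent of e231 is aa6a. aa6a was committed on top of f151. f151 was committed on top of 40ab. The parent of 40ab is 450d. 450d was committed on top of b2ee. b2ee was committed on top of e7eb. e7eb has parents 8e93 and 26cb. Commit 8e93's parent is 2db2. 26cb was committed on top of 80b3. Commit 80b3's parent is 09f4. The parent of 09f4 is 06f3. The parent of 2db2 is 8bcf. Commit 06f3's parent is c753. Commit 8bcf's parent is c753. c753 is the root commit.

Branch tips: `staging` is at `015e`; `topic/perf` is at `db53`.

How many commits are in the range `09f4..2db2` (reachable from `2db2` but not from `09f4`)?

2

Reachable from 2db2: {2db2, 8bcf, c753}.
Reachable from 09f4: {06f3, 09f4, c753}.
In 2db2's history but not 09f4's: {2db2, 8bcf} — 2 commits.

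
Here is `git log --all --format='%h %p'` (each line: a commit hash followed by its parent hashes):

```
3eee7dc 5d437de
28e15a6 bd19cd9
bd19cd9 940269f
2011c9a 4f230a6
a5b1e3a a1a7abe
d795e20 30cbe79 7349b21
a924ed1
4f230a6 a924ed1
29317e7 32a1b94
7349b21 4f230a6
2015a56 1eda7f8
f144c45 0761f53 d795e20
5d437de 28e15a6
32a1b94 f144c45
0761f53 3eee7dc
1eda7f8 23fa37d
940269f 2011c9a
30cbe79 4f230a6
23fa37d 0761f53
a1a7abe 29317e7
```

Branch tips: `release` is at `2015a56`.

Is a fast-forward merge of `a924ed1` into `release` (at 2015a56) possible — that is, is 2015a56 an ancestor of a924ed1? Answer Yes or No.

No

A fast-forward from 2015a56 to a924ed1 is possible iff 2015a56 is an ancestor of a924ed1.
Ancestors of a924ed1: {a924ed1}.
2015a56 is not among them, so fast-forward is not possible.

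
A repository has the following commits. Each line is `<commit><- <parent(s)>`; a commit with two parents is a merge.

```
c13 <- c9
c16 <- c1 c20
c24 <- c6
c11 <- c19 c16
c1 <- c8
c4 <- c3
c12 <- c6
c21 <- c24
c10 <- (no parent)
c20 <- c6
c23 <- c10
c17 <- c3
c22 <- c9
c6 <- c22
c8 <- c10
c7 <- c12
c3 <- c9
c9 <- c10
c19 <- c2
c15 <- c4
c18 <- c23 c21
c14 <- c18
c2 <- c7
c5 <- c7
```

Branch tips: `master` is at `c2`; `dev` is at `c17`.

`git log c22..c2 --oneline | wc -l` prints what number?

4

Reachable from c2: {c10, c12, c2, c22, c6, c7, c9}.
Reachable from c22: {c10, c22, c9}.
In c2's history but not c22's: {c12, c2, c6, c7} — 4 commits.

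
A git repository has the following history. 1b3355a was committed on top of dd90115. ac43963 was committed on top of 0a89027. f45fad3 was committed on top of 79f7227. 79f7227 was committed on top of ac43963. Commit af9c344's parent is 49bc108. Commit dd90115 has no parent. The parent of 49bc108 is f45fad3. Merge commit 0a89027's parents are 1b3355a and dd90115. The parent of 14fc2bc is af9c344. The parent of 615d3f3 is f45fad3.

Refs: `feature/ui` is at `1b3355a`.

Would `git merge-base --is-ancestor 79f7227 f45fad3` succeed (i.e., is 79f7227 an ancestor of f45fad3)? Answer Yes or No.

Ancestors of f45fad3 (commits reachable by following parents): {0a89027, 1b3355a, 79f7227, ac43963, dd90115, f45fad3}.
79f7227 is in that set, so it is an ancestor of f45fad3.

Yes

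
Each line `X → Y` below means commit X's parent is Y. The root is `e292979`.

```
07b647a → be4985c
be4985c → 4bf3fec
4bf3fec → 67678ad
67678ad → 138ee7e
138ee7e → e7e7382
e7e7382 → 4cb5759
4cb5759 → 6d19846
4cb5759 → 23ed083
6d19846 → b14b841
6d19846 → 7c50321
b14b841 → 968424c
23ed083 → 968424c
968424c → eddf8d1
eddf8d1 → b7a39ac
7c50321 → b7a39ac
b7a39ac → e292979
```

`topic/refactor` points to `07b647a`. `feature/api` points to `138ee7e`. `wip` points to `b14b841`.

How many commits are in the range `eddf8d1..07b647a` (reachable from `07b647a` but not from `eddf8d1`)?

Reachable from 07b647a: {07b647a, 138ee7e, 23ed083, 4bf3fec, 4cb5759, 67678ad, 6d19846, 7c50321, 968424c, b14b841, b7a39ac, be4985c, e292979, e7e7382, eddf8d1}.
Reachable from eddf8d1: {b7a39ac, e292979, eddf8d1}.
In 07b647a's history but not eddf8d1's: {07b647a, 138ee7e, 23ed083, 4bf3fec, 4cb5759, 67678ad, 6d19846, 7c50321, 968424c, b14b841, be4985c, e7e7382} — 12 commits.

12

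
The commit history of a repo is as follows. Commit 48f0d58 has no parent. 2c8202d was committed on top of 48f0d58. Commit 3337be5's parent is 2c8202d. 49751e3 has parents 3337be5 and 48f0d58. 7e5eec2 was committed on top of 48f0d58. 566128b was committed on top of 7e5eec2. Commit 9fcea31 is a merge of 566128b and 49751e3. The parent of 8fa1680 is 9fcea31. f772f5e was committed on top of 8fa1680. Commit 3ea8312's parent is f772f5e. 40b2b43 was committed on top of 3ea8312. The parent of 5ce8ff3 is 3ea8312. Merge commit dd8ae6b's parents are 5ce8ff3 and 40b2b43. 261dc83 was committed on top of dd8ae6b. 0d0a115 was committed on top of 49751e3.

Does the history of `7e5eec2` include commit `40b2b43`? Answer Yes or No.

No

Ancestors of 7e5eec2: {48f0d58, 7e5eec2}.
40b2b43 is not in that set, so it is not an ancestor of 7e5eec2.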